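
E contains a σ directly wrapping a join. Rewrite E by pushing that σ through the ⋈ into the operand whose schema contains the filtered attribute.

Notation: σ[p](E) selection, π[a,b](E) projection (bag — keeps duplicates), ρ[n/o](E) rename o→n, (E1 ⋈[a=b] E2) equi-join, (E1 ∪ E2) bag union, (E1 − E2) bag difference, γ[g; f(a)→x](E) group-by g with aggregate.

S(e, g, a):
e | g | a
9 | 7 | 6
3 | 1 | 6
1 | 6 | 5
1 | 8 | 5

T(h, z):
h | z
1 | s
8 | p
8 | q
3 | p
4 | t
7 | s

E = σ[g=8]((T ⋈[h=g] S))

σ filters on g, owned by the right side.
E' = (T ⋈[h=g] σ[g=8](S))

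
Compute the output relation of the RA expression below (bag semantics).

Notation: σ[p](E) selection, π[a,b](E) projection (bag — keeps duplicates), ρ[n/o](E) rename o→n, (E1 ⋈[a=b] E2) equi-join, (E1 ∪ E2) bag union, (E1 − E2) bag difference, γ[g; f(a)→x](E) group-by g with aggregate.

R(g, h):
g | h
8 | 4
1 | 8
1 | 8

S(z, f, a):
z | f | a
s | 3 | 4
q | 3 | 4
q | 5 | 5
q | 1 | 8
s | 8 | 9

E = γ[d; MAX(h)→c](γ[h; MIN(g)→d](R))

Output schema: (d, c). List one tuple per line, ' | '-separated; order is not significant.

Subexpression sizes:
  R → 3
  γ[h; MIN(g)→d](R) → 2
  γ[d; MAX(h)→c](γ[h; MIN(g)→d](R)) → 2

== RESULT ==
d | c
1 | 8
8 | 4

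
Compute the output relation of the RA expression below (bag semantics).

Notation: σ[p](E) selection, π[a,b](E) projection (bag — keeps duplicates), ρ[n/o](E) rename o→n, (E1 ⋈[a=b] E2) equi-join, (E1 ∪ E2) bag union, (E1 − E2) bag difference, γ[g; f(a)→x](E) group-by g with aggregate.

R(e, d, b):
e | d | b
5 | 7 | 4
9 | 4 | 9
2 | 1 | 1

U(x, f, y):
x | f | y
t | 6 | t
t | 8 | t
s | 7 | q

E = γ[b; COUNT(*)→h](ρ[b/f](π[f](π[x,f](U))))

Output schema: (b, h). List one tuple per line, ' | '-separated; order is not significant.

Row counts bottom-up:
  U → 3
  π[x,f](U) → 3
  π[f](π[x,f](U)) → 3
  ρ[b/f](π[f](π[x,f](U))) → 3
  γ[b; COUNT(*)→h](ρ[b/f](π[f](π[x,f](U)))) → 3

== RESULT ==
b | h
6 | 1
7 | 1
8 | 1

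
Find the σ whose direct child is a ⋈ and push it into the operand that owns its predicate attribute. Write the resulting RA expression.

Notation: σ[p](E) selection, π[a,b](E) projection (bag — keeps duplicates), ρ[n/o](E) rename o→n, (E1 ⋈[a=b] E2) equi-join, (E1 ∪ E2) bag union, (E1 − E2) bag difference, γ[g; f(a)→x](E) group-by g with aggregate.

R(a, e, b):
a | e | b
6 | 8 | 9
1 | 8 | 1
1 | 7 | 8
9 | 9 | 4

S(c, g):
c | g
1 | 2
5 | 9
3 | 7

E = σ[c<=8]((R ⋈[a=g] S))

σ filters on c, owned by the right side.
E' = (R ⋈[a=g] σ[c<=8](S))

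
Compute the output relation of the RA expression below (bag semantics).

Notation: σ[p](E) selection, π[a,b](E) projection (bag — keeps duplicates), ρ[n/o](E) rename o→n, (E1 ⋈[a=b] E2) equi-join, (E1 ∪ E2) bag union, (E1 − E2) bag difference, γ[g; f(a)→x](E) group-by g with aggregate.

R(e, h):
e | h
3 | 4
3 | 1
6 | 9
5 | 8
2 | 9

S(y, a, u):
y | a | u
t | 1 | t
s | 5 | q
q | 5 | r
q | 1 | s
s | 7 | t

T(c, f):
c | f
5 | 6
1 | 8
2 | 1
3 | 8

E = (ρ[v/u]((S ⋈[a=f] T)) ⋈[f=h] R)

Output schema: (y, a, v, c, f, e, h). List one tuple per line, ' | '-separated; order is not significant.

Per-node cardinality:
  S → 5
  T → 4
  (S ⋈[a=f] T) → 2
  ρ[v/u]((S ⋈[a=f] T)) → 2
  R → 5
  (ρ[v/u]((S ⋈[a=f] T)) ⋈[f=h] R) → 2

== RESULT ==
y | a | v | c | f | e | h
q | 1 | s | 2 | 1 | 3 | 1
t | 1 | t | 2 | 1 | 3 | 1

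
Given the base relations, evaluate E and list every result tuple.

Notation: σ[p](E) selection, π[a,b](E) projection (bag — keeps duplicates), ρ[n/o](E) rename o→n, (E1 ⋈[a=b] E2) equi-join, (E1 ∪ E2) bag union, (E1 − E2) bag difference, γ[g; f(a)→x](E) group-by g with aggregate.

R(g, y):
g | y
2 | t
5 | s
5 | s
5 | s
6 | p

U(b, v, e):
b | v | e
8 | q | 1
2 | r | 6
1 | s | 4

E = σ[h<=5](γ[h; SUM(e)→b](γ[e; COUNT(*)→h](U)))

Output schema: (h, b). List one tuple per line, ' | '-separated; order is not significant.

Subexpression sizes:
  U → 3
  γ[e; COUNT(*)→h](U) → 3
  γ[h; SUM(e)→b](γ[e; COUNT(*)→h](U)) → 1
  σ[h<=5](γ[h; SUM(e)→b](γ[e; COUNT(*)→h](U))) → 1

== RESULT ==
h | b
1 | 11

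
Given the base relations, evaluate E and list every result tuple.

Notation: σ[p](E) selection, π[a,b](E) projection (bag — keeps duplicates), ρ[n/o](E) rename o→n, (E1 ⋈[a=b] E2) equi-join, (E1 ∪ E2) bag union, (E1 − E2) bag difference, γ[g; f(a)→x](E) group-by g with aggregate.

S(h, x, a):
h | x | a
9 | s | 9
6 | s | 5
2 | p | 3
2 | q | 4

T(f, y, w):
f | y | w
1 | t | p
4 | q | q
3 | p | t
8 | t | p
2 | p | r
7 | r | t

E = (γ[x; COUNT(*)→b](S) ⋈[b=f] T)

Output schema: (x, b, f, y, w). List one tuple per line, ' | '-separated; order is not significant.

Subexpression sizes:
  S → 4
  γ[x; COUNT(*)→b](S) → 3
  T → 6
  (γ[x; COUNT(*)→b](S) ⋈[b=f] T) → 3

== RESULT ==
x | b | f | y | w
p | 1 | 1 | t | p
q | 1 | 1 | t | p
s | 2 | 2 | p | r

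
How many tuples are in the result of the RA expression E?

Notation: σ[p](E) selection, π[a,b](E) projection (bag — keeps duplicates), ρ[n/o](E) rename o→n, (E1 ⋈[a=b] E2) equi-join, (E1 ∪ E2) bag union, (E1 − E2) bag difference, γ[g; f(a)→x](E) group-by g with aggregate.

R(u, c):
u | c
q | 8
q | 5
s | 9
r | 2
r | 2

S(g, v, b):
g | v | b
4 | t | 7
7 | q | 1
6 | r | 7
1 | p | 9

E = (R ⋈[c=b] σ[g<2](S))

Subexpression sizes:
  R → 5
  S → 4
  σ[g<2](S) → 1
  (R ⋈[c=b] σ[g<2](S)) → 1

|E| = 1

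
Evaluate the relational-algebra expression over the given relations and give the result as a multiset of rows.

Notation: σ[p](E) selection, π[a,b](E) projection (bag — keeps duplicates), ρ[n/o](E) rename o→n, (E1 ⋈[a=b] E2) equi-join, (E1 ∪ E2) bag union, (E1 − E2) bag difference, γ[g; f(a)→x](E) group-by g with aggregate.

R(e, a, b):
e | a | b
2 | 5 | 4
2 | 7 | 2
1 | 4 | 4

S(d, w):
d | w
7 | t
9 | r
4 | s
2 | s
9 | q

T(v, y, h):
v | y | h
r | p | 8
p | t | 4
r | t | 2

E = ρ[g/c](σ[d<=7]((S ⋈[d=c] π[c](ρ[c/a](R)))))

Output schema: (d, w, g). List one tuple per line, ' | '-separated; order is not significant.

Row counts bottom-up:
  S → 5
  R → 3
  ρ[c/a](R) → 3
  π[c](ρ[c/a](R)) → 3
  (S ⋈[d=c] π[c](ρ[c/a](R))) → 2
  σ[d<=7]((S ⋈[d=c] π[c](ρ[c/a](R)))) → 2
  ρ[g/c](σ[d<=7]((S ⋈[d=c] π[c](ρ[c/a](R))))) → 2

== RESULT ==
d | w | g
4 | s | 4
7 | t | 7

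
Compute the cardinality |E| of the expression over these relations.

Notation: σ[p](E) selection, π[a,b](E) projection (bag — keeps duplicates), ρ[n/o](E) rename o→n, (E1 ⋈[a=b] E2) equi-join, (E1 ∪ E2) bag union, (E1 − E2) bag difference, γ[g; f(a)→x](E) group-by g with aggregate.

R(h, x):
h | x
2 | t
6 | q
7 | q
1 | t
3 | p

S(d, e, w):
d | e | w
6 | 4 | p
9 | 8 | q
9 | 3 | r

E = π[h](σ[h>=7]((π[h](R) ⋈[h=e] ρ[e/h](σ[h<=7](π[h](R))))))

Per-node cardinality:
  R → 5
  π[h](R) → 5
  R → 5
  π[h](R) → 5
  σ[h<=7](π[h](R)) → 5
  ρ[e/h](σ[h<=7](π[h](R))) → 5
  (π[h](R) ⋈[h=e] ρ[e/h](σ[h<=7](π[h](R)))) → 5
  σ[h>=7]((π[h](R) ⋈[h=e] ρ[e/h](σ[h<=7](π[h](R))))) → 1
  π[h](σ[h>=7]((π[h](R) ⋈[h=e] ρ[e/h](σ[h<=7](π[h](R)))))) → 1

|E| = 1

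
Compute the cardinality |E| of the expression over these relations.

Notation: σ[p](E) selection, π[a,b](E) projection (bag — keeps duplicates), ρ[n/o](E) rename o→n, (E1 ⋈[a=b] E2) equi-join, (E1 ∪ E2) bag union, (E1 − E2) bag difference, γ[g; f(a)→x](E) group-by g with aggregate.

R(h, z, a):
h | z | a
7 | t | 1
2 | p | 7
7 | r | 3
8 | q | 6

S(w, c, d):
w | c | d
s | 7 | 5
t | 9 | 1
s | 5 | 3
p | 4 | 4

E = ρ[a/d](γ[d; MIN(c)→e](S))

Subexpression sizes:
  S → 4
  γ[d; MIN(c)→e](S) → 4
  ρ[a/d](γ[d; MIN(c)→e](S)) → 4

|E| = 4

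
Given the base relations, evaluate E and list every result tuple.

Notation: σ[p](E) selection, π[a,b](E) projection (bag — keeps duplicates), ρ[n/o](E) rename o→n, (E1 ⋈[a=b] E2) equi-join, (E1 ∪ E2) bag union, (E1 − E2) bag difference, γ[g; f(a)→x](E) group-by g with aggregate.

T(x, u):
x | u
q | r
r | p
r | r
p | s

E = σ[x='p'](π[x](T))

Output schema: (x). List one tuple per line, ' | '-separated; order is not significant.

Subexpression sizes:
  T → 4
  π[x](T) → 4
  σ[x='p'](π[x](T)) → 1

== RESULT ==
x
p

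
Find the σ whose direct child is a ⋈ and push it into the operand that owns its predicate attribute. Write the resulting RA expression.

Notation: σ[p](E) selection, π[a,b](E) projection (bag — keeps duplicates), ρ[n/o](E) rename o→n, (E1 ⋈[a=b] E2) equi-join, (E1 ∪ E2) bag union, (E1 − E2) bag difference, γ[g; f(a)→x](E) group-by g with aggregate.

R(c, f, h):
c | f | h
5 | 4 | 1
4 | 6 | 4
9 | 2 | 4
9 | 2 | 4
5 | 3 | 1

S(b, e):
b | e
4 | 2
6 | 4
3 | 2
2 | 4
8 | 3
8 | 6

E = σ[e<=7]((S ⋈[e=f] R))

σ filters on e, owned by the left side.
E' = (σ[e<=7](S) ⋈[e=f] R)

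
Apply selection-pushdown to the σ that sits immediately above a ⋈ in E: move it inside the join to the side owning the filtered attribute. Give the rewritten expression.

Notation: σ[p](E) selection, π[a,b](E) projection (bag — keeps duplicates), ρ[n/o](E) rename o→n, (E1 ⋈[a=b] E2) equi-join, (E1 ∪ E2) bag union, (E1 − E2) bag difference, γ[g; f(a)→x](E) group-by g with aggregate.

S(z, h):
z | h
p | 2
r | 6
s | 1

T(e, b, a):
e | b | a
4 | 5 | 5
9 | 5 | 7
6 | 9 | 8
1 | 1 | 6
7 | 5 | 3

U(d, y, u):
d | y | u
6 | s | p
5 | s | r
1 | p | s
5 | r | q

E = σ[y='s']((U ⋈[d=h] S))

σ filters on y, owned by the left side.
E' = (σ[y='s'](U) ⋈[d=h] S)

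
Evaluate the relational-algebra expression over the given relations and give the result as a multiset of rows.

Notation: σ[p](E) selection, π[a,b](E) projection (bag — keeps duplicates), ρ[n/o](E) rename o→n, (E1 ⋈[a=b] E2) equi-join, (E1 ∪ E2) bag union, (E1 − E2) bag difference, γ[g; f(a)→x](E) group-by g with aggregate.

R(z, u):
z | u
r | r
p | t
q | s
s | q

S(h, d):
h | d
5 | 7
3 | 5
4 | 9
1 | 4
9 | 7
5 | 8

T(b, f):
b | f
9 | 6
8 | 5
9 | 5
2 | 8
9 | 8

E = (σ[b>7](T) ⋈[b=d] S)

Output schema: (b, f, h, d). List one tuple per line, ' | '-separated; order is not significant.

Row counts bottom-up:
  T → 5
  σ[b>7](T) → 4
  S → 6
  (σ[b>7](T) ⋈[b=d] S) → 4

== RESULT ==
b | f | h | d
8 | 5 | 5 | 8
9 | 5 | 4 | 9
9 | 6 | 4 | 9
9 | 8 | 4 | 9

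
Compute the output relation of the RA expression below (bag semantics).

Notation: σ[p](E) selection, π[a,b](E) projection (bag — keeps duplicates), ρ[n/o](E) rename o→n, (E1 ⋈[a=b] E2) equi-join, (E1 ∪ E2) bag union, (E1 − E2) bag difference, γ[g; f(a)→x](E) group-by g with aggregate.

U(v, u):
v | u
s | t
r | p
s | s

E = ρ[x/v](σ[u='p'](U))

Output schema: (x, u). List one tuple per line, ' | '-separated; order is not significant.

Per-node cardinality:
  U → 3
  σ[u='p'](U) → 1
  ρ[x/v](σ[u='p'](U)) → 1

== RESULT ==
x | u
r | p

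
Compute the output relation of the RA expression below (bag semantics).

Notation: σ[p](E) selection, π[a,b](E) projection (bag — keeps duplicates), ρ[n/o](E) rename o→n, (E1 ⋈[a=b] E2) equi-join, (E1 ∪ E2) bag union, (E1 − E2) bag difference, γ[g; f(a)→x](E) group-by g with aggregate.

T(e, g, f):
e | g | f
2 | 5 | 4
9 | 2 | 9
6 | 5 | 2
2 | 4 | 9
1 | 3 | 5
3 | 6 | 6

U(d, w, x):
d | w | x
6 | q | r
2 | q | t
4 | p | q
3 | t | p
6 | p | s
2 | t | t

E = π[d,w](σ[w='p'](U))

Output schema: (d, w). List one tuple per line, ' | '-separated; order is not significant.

Subexpression sizes:
  U → 6
  σ[w='p'](U) → 2
  π[d,w](σ[w='p'](U)) → 2

== RESULT ==
d | w
4 | p
6 | p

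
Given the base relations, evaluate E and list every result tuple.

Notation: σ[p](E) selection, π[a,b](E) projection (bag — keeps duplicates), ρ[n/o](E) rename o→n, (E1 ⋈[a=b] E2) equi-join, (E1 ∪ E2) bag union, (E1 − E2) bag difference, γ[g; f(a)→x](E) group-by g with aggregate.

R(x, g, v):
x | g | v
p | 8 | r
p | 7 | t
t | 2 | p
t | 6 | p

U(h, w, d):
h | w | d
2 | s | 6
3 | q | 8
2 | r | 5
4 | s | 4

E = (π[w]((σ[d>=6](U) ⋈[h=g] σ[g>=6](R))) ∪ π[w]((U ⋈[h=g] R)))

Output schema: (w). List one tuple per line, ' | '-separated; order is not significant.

Stepwise |·|:
  U → 4
  σ[d>=6](U) → 2
  R → 4
  σ[g>=6](R) → 3
  (σ[d>=6](U) ⋈[h=g] σ[g>=6](R)) → 0
  π[w]((σ[d>=6](U) ⋈[h=g] σ[g>=6](R))) → 0
  U → 4
  R → 4
  (U ⋈[h=g] R) → 2
  π[w]((U ⋈[h=g] R)) → 2
  (π[w]((σ[d>=6](U) ⋈[h=g] σ[g>=6](R))) ∪ π[w]((U ⋈[h=g] R))) → 2

== RESULT ==
w
r
s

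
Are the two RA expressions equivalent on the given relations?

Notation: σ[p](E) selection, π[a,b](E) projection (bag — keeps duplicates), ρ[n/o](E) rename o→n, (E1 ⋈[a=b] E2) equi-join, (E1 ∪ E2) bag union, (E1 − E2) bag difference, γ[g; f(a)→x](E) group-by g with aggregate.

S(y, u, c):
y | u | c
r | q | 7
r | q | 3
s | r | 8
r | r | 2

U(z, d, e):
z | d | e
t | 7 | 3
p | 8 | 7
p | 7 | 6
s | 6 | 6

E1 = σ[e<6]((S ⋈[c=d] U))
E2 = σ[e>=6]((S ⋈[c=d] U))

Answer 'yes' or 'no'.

E1 subexpression sizes:
  S → 4
  U → 4
  (S ⋈[c=d] U) → 3
  σ[e<6]((S ⋈[c=d] U)) → 1
E2 subexpression sizes:
  S → 4
  U → 4
  (S ⋈[c=d] U) → 3
  σ[e>=6]((S ⋈[c=d] U)) → 2

E1 result:
y | u | c | z | d | e
r | q | 7 | t | 7 | 3
E2 result:
y | u | c | z | d | e
r | q | 7 | p | 7 | 6
s | r | 8 | p | 8 | 7
Witness: ('r', 'q', 7, 'p', 7, 6) appears 0× in E1 but 1× in E2.

no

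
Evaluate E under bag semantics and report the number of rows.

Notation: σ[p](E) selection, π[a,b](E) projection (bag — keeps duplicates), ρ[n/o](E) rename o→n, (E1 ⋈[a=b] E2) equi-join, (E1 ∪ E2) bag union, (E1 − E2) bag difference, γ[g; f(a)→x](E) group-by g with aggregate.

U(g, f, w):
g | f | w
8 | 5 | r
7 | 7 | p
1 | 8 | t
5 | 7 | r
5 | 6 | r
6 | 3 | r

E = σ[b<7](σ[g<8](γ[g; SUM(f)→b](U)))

Subexpression sizes:
  U → 6
  γ[g; SUM(f)→b](U) → 5
  σ[g<8](γ[g; SUM(f)→b](U)) → 4
  σ[b<7](σ[g<8](γ[g; SUM(f)→b](U))) → 1

|E| = 1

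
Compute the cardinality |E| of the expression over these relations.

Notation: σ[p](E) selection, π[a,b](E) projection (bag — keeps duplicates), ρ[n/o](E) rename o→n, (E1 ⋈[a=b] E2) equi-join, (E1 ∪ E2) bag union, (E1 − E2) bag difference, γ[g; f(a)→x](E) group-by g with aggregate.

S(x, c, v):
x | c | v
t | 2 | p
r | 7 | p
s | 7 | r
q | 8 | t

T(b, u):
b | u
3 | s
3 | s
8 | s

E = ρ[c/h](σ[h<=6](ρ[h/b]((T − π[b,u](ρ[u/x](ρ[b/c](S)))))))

Stepwise |·|:
  T → 3
  S → 4
  ρ[b/c](S) → 4
  ρ[u/x](ρ[b/c](S)) → 4
  π[b,u](ρ[u/x](ρ[b/c](S))) → 4
  (T − π[b,u](ρ[u/x](ρ[b/c](S)))) → 3
  ρ[h/b]((T − π[b,u](ρ[u/x](ρ[b/c](S))))) → 3
  σ[h<=6](ρ[h/b]((T − π[b,u](ρ[u/x](ρ[b/c](S)))))) → 2
  ρ[c/h](σ[h<=6](ρ[h/b]((T − π[b,u](ρ[u/x](ρ[b/c](S))))))) → 2

|E| = 2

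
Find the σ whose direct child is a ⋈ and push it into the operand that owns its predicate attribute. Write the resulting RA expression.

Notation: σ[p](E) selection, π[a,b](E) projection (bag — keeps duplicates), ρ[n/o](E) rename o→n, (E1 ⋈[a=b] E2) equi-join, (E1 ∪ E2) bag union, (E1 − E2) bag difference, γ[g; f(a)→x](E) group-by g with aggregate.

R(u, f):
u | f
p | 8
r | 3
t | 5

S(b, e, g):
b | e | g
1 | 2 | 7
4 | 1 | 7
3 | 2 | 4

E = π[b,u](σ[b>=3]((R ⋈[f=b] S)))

σ filters on b, owned by the right side.
E' = π[b,u]((R ⋈[f=b] σ[b>=3](S)))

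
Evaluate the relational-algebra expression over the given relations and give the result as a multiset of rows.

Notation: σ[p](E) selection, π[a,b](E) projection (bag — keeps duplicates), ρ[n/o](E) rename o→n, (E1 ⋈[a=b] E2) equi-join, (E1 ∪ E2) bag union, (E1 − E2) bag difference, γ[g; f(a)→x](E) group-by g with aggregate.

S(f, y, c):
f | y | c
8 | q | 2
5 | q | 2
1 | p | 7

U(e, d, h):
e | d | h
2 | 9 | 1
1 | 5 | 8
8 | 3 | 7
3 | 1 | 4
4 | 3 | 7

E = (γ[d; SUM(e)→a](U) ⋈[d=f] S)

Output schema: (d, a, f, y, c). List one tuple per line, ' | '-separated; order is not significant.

Stepwise |·|:
  U → 5
  γ[d; SUM(e)→a](U) → 4
  S → 3
  (γ[d; SUM(e)→a](U) ⋈[d=f] S) → 2

== RESULT ==
d | a | f | y | c
1 | 3 | 1 | p | 7
5 | 1 | 5 | q | 2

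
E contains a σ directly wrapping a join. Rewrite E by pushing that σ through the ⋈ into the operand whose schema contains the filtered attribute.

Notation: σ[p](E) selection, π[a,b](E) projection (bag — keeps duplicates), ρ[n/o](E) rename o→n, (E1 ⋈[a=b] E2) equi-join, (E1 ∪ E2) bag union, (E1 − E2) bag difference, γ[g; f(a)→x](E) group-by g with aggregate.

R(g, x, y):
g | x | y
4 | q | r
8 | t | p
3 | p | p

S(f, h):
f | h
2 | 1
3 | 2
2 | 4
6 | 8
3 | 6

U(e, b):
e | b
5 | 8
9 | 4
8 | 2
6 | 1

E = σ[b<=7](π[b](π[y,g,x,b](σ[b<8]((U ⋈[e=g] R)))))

σ filters on b, owned by the left side.
E' = σ[b<=7](π[b](π[y,g,x,b]((σ[b<8](U) ⋈[e=g] R))))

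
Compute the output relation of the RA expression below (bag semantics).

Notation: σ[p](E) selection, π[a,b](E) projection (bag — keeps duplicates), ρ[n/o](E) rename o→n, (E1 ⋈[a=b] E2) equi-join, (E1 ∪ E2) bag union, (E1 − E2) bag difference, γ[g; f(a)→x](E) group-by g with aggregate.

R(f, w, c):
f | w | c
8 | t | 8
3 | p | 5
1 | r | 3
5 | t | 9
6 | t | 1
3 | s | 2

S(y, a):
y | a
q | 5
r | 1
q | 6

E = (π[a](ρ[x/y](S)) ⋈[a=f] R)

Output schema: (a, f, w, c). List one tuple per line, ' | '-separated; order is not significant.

Stepwise |·|:
  S → 3
  ρ[x/y](S) → 3
  π[a](ρ[x/y](S)) → 3
  R → 6
  (π[a](ρ[x/y](S)) ⋈[a=f] R) → 3

== RESULT ==
a | f | w | c
1 | 1 | r | 3
5 | 5 | t | 9
6 | 6 | t | 1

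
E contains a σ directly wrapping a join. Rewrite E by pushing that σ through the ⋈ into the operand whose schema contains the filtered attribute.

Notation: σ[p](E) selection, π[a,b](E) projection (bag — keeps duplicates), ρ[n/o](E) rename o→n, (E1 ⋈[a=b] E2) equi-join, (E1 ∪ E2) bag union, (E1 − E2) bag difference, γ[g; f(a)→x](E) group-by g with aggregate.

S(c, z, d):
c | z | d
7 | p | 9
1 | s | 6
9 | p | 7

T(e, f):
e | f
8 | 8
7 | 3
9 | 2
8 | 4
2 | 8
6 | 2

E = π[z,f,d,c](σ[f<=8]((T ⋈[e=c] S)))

σ filters on f, owned by the left side.
E' = π[z,f,d,c]((σ[f<=8](T) ⋈[e=c] S))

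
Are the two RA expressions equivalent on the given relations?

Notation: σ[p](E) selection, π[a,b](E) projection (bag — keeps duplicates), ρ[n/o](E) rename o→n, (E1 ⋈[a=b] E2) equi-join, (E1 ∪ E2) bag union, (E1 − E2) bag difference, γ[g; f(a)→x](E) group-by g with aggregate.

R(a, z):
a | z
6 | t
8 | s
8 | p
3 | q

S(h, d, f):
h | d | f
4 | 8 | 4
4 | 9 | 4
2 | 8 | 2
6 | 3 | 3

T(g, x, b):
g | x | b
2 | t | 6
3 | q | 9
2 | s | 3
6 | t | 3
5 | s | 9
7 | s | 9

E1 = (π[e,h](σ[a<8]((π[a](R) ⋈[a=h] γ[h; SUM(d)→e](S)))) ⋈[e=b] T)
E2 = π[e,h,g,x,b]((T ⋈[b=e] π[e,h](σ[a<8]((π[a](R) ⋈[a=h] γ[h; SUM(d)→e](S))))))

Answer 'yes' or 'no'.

E1 row counts bottom-up:
  R → 4
  π[a](R) → 4
  S → 4
  γ[h; SUM(d)→e](S) → 3
  (π[a](R) ⋈[a=h] γ[h; SUM(d)→e](S)) → 1
  σ[a<8]((π[a](R) ⋈[a=h] γ[h; SUM(d)→e](S))) → 1
  π[e,h](σ[a<8]((π[a](R) ⋈[a=h] γ[h; SUM(d)→e](S)))) → 1
  T → 6
  (π[e,h](σ[a<8]((π[a](R) ⋈[a=h] γ[h; SUM(d)→e](S)))) ⋈[e=b] T) → 2
E2 row counts bottom-up:
  T → 6
  R → 4
  π[a](R) → 4
  S → 4
  γ[h; SUM(d)→e](S) → 3
  (π[a](R) ⋈[a=h] γ[h; SUM(d)→e](S)) → 1
  σ[a<8]((π[a](R) ⋈[a=h] γ[h; SUM(d)→e](S))) → 1
  π[e,h](σ[a<8]((π[a](R) ⋈[a=h] γ[h; SUM(d)→e](S)))) → 1
  (T ⋈[b=e] π[e,h](σ[a<8]((π[a](R) ⋈[a=h] γ[h; SUM(d)→e](S))))) → 2
  π[e,h,g,x,b]((T ⋈[b=e] π[e,h](σ[a<8]((π[a](R) ⋈[a=h] γ[h; SUM(d)→e](S)))))) → 2

E1 and E2 produce the same multiset:
e | h | g | x | b
3 | 6 | 2 | s | 3
3 | 6 | 6 | t | 3

yes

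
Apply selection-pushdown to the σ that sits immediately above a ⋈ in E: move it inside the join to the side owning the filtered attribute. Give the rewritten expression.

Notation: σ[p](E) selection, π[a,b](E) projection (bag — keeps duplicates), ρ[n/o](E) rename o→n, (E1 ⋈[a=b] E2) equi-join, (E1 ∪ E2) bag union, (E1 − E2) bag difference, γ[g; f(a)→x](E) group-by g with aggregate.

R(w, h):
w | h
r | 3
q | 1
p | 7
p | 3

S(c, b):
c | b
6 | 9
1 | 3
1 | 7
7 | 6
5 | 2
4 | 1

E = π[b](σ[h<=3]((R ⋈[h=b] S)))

σ filters on h, owned by the left side.
E' = π[b]((σ[h<=3](R) ⋈[h=b] S))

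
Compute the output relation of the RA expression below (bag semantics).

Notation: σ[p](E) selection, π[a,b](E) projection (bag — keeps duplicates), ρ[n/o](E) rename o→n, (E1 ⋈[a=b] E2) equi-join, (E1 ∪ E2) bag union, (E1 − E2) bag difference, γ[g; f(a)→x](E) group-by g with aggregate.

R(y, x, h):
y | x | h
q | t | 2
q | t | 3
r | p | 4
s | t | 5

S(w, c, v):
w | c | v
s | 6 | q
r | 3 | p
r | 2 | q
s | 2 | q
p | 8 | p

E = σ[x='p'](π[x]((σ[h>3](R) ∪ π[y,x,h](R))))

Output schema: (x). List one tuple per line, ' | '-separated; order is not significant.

Row counts bottom-up:
  R → 4
  σ[h>3](R) → 2
  R → 4
  π[y,x,h](R) → 4
  (σ[h>3](R) ∪ π[y,x,h](R)) → 6
  π[x]((σ[h>3](R) ∪ π[y,x,h](R))) → 6
  σ[x='p'](π[x]((σ[h>3](R) ∪ π[y,x,h](R)))) → 2

== RESULT ==
x
p
p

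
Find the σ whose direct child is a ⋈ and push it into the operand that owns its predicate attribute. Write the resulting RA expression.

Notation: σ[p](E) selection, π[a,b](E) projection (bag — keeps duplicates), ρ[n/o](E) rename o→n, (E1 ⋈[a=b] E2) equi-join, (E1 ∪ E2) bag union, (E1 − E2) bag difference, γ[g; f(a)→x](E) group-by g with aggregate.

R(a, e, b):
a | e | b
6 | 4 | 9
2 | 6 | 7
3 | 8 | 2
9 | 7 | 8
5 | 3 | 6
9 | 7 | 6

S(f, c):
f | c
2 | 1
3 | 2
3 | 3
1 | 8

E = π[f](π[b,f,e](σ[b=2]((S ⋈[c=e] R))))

σ filters on b, owned by the right side.
E' = π[f](π[b,f,e]((S ⋈[c=e] σ[b=2](R))))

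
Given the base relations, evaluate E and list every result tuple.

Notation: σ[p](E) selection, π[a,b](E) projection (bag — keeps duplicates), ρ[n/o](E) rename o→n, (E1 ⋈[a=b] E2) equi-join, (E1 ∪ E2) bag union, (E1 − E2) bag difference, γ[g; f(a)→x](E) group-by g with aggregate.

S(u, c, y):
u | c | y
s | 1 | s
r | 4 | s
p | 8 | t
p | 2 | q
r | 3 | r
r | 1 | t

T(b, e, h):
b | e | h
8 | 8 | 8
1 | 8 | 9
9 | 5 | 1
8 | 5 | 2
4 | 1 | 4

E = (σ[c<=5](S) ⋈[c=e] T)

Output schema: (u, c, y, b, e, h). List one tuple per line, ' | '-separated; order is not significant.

Stepwise |·|:
  S → 6
  σ[c<=5](S) → 5
  T → 5
  (σ[c<=5](S) ⋈[c=e] T) → 2

== RESULT ==
u | c | y | b | e | h
r | 1 | t | 4 | 1 | 4
s | 1 | s | 4 | 1 | 4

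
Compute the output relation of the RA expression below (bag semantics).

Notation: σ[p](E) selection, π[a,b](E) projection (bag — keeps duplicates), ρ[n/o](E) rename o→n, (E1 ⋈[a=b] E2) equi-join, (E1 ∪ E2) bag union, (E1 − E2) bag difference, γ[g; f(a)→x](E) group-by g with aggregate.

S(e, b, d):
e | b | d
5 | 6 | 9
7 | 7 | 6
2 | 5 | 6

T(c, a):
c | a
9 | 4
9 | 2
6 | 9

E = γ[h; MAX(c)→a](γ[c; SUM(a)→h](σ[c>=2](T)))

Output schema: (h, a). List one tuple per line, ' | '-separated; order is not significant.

Subexpression sizes:
  T → 3
  σ[c>=2](T) → 3
  γ[c; SUM(a)→h](σ[c>=2](T)) → 2
  γ[h; MAX(c)→a](γ[c; SUM(a)→h](σ[c>=2](T))) → 2

== RESULT ==
h | a
6 | 9
9 | 6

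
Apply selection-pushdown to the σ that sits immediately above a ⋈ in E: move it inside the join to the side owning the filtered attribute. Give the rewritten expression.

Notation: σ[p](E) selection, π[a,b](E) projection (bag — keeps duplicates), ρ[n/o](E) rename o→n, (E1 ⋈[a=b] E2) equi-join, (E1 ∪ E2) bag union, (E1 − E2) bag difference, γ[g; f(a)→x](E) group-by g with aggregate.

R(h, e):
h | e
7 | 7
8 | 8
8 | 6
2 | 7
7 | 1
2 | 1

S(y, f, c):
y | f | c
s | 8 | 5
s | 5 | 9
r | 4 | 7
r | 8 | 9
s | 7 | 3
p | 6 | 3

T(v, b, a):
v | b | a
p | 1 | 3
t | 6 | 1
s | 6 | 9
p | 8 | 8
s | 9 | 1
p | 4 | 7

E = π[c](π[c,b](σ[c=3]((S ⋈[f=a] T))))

σ filters on c, owned by the left side.
E' = π[c](π[c,b]((σ[c=3](S) ⋈[f=a] T)))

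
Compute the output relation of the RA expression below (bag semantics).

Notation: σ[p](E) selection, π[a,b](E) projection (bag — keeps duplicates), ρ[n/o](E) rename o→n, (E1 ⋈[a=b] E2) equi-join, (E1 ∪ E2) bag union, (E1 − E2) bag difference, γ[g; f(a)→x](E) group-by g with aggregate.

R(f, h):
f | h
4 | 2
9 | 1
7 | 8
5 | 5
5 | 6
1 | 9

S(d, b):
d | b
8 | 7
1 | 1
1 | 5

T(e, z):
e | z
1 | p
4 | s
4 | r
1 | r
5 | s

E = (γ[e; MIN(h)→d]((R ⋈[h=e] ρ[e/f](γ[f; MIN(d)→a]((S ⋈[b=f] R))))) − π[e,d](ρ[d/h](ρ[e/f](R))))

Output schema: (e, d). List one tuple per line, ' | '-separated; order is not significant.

Subexpression sizes:
  R → 6
  S → 3
  R → 6
  (S ⋈[b=f] R) → 4
  γ[f; MIN(d)→a]((S ⋈[b=f] R)) → 3
  ρ[e/f](γ[f; MIN(d)→a]((S ⋈[b=f] R))) → 3
  (R ⋈[h=e] ρ[e/f](γ[f; MIN(d)→a]((S ⋈[b=f] R)))) → 2
  γ[e; MIN(h)→d]((R ⋈[h=e] ρ[e/f](γ[f; MIN(d)→a]((S ⋈[b=f] R))))) → 2
  R → 6
  ρ[e/f](R) → 6
  ρ[d/h](ρ[e/f](R)) → 6
  π[e,d](ρ[d/h](ρ[e/f](R))) → 6
  (γ[e; MIN(h)→d]((R ⋈[h=e] ρ[e/f](γ[f; MIN(d)→a]((S ⋈[b=f] R))))) − π[e,d](ρ[d/h](ρ[e/f](R)))) → 1

== RESULT ==
e | d
1 | 1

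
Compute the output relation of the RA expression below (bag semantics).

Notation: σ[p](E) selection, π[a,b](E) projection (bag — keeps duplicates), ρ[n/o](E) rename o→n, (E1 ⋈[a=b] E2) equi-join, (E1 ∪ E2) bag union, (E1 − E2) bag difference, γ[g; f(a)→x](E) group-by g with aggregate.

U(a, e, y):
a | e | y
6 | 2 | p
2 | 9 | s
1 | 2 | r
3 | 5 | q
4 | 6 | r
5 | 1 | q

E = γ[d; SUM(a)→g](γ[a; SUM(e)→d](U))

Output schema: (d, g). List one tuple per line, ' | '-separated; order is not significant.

Stepwise |·|:
  U → 6
  γ[a; SUM(e)→d](U) → 6
  γ[d; SUM(a)→g](γ[a; SUM(e)→d](U)) → 5

== RESULT ==
d | g
1 | 5
2 | 7
5 | 3
6 | 4
9 | 2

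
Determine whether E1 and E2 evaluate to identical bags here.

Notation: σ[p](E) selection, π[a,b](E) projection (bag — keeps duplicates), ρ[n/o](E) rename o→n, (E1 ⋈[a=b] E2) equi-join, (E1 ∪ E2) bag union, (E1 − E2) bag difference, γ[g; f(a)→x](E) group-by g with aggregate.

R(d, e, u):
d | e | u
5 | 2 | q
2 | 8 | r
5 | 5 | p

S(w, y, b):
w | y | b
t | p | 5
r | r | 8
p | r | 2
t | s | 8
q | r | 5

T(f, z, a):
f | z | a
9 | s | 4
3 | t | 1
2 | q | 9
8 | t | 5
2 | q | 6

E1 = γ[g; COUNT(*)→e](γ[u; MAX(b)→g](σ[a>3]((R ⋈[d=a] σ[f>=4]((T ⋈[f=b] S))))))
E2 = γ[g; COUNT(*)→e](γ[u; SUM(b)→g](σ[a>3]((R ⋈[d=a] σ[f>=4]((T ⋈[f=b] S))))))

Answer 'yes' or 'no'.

E1 per-node cardinality:
  R → 3
  T → 5
  S → 5
  (T ⋈[f=b] S) → 4
  σ[f>=4]((T ⋈[f=b] S)) → 2
  (R ⋈[d=a] σ[f>=4]((T ⋈[f=b] S))) → 4
  σ[a>3]((R ⋈[d=a] σ[f>=4]((T ⋈[f=b] S)))) → 4
  γ[u; MAX(b)→g](σ[a>3]((R ⋈[d=a] σ[f>=4]((T ⋈[f=b] S))))) → 2
  γ[g; COUNT(*)→e](γ[u; MAX(b)→g](σ[a>3]((R ⋈[d=a] σ[f>=4]((T ⋈[f=b] S)))))) → 1
E2 per-node cardinality:
  R → 3
  T → 5
  S → 5
  (T ⋈[f=b] S) → 4
  σ[f>=4]((T ⋈[f=b] S)) → 2
  (R ⋈[d=a] σ[f>=4]((T ⋈[f=b] S))) → 4
  σ[a>3]((R ⋈[d=a] σ[f>=4]((T ⋈[f=b] S)))) → 4
  γ[u; SUM(b)→g](σ[a>3]((R ⋈[d=a] σ[f>=4]((T ⋈[f=b] S))))) → 2
  γ[g; COUNT(*)→e](γ[u; SUM(b)→g](σ[a>3]((R ⋈[d=a] σ[f>=4]((T ⋈[f=b] S)))))) → 1

E1 result:
g | e
8 | 2
E2 result:
g | e
16 | 2
Witness: (8, 2) appears 1× in E1 but 0× in E2.

no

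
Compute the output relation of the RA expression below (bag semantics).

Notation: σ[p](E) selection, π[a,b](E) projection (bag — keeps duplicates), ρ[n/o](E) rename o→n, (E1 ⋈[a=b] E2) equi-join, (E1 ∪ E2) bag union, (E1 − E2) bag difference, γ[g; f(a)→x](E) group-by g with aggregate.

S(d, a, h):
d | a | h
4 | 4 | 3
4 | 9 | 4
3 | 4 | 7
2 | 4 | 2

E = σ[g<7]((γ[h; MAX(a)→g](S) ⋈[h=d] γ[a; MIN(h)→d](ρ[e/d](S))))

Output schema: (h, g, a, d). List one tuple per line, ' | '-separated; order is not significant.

Subexpression sizes:
  S → 4
  γ[h; MAX(a)→g](S) → 4
  S → 4
  ρ[e/d](S) → 4
  γ[a; MIN(h)→d](ρ[e/d](S)) → 2
  (γ[h; MAX(a)→g](S) ⋈[h=d] γ[a; MIN(h)→d](ρ[e/d](S))) → 2
  σ[g<7]((γ[h; MAX(a)→g](S) ⋈[h=d] γ[a; MIN(h)→d](ρ[e/d](S)))) → 1

== RESULT ==
h | g | a | d
2 | 4 | 4 | 2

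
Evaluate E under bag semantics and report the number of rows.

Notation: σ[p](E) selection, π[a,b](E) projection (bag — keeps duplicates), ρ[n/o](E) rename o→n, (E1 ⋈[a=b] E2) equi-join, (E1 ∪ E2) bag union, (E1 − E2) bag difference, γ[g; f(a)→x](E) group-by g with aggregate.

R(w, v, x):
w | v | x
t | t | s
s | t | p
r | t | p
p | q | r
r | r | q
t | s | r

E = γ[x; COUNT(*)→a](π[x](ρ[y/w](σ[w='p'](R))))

Stepwise |·|:
  R → 6
  σ[w='p'](R) → 1
  ρ[y/w](σ[w='p'](R)) → 1
  π[x](ρ[y/w](σ[w='p'](R))) → 1
  γ[x; COUNT(*)→a](π[x](ρ[y/w](σ[w='p'](R)))) → 1

|E| = 1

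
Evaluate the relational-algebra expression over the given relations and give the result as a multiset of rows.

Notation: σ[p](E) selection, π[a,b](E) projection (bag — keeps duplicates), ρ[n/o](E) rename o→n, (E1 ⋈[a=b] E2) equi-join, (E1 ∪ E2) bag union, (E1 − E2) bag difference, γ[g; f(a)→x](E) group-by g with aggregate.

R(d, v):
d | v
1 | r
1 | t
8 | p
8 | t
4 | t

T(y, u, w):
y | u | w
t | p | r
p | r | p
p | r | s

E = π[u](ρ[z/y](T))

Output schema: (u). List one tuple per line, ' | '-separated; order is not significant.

Subexpression sizes:
  T → 3
  ρ[z/y](T) → 3
  π[u](ρ[z/y](T)) → 3

== RESULT ==
u
p
r
r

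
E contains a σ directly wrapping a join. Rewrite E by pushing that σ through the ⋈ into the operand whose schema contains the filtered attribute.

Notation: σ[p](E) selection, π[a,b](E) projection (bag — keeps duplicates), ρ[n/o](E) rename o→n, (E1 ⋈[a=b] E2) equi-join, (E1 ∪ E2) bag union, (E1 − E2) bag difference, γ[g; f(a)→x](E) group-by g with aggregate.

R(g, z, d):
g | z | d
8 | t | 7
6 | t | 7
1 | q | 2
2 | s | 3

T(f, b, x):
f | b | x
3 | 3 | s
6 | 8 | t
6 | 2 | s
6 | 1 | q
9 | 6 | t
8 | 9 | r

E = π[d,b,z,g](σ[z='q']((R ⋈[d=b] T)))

σ filters on z, owned by the left side.
E' = π[d,b,z,g]((σ[z='q'](R) ⋈[d=b] T))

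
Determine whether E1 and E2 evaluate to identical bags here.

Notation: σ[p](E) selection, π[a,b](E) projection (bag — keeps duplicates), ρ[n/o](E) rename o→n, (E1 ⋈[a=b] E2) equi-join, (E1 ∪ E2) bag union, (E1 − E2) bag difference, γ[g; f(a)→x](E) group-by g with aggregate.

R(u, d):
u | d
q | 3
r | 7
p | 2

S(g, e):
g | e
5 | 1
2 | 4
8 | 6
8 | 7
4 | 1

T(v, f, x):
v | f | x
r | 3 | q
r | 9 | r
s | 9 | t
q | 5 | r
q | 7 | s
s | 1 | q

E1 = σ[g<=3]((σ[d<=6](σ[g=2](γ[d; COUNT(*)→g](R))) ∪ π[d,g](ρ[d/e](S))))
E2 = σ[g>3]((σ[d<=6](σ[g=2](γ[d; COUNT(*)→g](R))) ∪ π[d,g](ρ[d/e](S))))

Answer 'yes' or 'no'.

E1 subexpression sizes:
  R → 3
  γ[d; COUNT(*)→g](R) → 3
  σ[g=2](γ[d; COUNT(*)→g](R)) → 0
  σ[d<=6](σ[g=2](γ[d; COUNT(*)→g](R))) → 0
  S → 5
  ρ[d/e](S) → 5
  π[d,g](ρ[d/e](S)) → 5
  (σ[d<=6](σ[g=2](γ[d; COUNT(*)→g](R))) ∪ π[d,g](ρ[d/e](S))) → 5
  σ[g<=3]((σ[d<=6](σ[g=2](γ[d; COUNT(*)→g](R))) ∪ π[d,g](ρ[d/e](S)))) → 1
E2 subexpression sizes:
  R → 3
  γ[d; COUNT(*)→g](R) → 3
  σ[g=2](γ[d; COUNT(*)→g](R)) → 0
  σ[d<=6](σ[g=2](γ[d; COUNT(*)→g](R))) → 0
  S → 5
  ρ[d/e](S) → 5
  π[d,g](ρ[d/e](S)) → 5
  (σ[d<=6](σ[g=2](γ[d; COUNT(*)→g](R))) ∪ π[d,g](ρ[d/e](S))) → 5
  σ[g>3]((σ[d<=6](σ[g=2](γ[d; COUNT(*)→g](R))) ∪ π[d,g](ρ[d/e](S)))) → 4

E1 result:
d | g
4 | 2
E2 result:
d | g
1 | 4
1 | 5
6 | 8
7 | 8
Witness: (1, 4) appears 0× in E1 but 1× in E2.

no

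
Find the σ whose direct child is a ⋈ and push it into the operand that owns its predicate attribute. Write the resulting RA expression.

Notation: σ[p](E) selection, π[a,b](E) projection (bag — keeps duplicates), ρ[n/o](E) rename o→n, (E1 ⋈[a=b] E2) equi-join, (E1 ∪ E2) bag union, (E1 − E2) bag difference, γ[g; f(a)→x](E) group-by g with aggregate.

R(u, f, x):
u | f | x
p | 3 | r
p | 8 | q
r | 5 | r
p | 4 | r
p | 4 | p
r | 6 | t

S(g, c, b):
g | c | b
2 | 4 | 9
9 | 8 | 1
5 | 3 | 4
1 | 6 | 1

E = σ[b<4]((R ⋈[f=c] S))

σ filters on b, owned by the right side.
E' = (R ⋈[f=c] σ[b<4](S))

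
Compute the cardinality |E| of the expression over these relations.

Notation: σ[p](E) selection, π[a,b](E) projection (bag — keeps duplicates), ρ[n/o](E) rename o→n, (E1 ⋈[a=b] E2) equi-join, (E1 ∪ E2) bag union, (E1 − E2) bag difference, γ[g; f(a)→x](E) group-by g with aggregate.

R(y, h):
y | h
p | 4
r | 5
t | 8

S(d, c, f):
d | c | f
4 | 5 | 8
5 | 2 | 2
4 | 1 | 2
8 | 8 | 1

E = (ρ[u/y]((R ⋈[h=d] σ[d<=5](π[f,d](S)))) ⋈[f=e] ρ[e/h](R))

Subexpression sizes:
  R → 3
  S → 4
  π[f,d](S) → 4
  σ[d<=5](π[f,d](S)) → 3
  (R ⋈[h=d] σ[d<=5](π[f,d](S))) → 3
  ρ[u/y]((R ⋈[h=d] σ[d<=5](π[f,d](S)))) → 3
  R → 3
  ρ[e/h](R) → 3
  (ρ[u/y]((R ⋈[h=d] σ[d<=5](π[f,d](S)))) ⋈[f=e] ρ[e/h](R)) → 1

|E| = 1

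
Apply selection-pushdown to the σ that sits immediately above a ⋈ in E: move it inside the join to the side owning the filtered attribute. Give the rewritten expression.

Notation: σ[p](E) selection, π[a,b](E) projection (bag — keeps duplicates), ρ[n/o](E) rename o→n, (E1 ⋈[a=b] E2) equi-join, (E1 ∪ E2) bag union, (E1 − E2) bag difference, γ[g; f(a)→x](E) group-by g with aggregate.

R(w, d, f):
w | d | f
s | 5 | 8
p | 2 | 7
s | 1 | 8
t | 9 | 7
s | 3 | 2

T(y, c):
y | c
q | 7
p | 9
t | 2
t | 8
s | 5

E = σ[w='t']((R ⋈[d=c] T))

σ filters on w, owned by the left side.
E' = (σ[w='t'](R) ⋈[d=c] T)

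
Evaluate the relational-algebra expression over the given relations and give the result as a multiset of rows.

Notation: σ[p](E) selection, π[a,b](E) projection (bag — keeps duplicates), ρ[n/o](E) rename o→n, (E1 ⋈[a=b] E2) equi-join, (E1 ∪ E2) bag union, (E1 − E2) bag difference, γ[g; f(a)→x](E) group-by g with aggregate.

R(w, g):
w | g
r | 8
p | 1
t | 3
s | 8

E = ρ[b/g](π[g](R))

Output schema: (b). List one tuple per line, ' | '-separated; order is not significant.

Subexpression sizes:
  R → 4
  π[g](R) → 4
  ρ[b/g](π[g](R)) → 4

== RESULT ==
b
1
3
8
8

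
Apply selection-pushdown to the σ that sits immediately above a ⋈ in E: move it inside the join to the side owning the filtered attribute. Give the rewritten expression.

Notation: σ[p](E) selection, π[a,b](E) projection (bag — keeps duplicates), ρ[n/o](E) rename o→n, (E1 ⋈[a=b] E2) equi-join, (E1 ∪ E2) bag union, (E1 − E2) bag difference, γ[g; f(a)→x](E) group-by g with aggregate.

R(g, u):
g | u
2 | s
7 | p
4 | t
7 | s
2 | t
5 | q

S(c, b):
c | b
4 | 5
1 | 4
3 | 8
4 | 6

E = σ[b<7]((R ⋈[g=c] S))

σ filters on b, owned by the right side.
E' = (R ⋈[g=c] σ[b<7](S))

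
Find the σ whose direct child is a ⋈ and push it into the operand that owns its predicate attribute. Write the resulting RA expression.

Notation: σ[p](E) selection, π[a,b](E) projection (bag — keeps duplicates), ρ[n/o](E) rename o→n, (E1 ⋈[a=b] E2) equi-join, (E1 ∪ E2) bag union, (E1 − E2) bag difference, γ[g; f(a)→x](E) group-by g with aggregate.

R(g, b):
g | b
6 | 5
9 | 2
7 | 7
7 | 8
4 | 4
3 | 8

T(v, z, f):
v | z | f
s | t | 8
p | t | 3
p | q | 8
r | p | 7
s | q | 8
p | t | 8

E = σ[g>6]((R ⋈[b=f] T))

σ filters on g, owned by the left side.
E' = (σ[g>6](R) ⋈[b=f] T)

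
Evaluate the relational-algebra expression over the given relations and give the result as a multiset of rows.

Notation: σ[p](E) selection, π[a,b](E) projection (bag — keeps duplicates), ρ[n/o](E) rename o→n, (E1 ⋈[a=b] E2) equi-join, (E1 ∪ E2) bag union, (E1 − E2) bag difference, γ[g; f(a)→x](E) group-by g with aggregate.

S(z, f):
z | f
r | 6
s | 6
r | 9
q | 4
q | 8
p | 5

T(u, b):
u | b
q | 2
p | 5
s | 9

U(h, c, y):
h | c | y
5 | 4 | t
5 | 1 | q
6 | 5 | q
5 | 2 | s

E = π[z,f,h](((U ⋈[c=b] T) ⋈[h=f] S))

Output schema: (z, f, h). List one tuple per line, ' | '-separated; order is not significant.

Row counts bottom-up:
  U → 4
  T → 3
  (U ⋈[c=b] T) → 2
  S → 6
  ((U ⋈[c=b] T) ⋈[h=f] S) → 3
  π[z,f,h](((U ⋈[c=b] T) ⋈[h=f] S)) → 3

== RESULT ==
z | f | h
p | 5 | 5
r | 6 | 6
s | 6 | 6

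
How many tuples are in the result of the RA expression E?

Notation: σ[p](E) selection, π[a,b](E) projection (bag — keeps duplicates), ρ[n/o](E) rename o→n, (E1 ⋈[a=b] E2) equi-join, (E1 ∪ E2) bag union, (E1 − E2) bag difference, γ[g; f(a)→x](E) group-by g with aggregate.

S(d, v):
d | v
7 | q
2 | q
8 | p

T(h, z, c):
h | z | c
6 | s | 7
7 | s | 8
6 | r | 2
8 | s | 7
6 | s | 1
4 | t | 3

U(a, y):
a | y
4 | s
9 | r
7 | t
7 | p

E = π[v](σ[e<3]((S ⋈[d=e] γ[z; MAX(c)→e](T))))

Stepwise |·|:
  S → 3
  T → 6
  γ[z; MAX(c)→e](T) → 3
  (S ⋈[d=e] γ[z; MAX(c)→e](T)) → 2
  σ[e<3]((S ⋈[d=e] γ[z; MAX(c)→e](T))) → 1
  π[v](σ[e<3]((S ⋈[d=e] γ[z; MAX(c)→e](T)))) → 1

|E| = 1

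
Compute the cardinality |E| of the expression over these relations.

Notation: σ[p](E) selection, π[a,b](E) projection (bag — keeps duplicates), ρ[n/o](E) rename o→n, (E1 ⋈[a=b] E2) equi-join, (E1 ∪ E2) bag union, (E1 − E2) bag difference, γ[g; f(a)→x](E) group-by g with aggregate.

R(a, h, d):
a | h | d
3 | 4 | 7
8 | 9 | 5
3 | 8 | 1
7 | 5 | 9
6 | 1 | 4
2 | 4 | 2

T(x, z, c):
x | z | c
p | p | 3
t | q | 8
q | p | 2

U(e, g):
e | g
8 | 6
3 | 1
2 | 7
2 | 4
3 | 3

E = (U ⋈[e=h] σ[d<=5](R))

Subexpression sizes:
  U → 5
  R → 6
  σ[d<=5](R) → 4
  (U ⋈[e=h] σ[d<=5](R)) → 1

|E| = 1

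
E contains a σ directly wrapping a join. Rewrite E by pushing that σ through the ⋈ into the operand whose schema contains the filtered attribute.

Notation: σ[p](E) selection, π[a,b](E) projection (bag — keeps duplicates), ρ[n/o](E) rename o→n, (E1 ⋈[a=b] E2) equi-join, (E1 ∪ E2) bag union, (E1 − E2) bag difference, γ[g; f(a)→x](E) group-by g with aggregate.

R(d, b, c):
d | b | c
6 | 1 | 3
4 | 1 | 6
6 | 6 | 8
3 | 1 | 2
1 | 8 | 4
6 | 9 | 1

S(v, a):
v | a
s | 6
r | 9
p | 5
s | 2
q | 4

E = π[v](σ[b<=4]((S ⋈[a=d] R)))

σ filters on b, owned by the right side.
E' = π[v]((S ⋈[a=d] σ[b<=4](R)))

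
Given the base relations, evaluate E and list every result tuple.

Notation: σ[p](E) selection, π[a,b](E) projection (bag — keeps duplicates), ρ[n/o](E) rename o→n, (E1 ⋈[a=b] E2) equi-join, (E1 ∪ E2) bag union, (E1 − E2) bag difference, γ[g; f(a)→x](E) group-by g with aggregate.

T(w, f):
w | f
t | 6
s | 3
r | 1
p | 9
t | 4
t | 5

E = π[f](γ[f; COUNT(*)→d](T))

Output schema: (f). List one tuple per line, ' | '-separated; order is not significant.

Stepwise |·|:
  T → 6
  γ[f; COUNT(*)→d](T) → 6
  π[f](γ[f; COUNT(*)→d](T)) → 6

== RESULT ==
f
1
3
4
5
6
9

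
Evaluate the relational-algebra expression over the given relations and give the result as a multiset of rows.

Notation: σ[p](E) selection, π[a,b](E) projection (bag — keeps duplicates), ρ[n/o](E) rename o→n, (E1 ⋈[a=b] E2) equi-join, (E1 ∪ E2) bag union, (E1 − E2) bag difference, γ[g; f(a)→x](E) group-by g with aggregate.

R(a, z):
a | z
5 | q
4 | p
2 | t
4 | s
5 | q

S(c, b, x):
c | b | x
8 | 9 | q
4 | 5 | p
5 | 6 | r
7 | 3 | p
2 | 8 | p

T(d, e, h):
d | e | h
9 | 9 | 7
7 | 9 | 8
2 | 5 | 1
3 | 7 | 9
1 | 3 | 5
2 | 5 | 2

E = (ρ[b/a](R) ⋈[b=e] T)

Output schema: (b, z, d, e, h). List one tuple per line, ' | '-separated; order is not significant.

Subexpression sizes:
  R → 5
  ρ[b/a](R) → 5
  T → 6
  (ρ[b/a](R) ⋈[b=e] T) → 4

== RESULT ==
b | z | d | e | h
5 | q | 2 | 5 | 1
5 | q | 2 | 5 | 1
5 | q | 2 | 5 | 2
5 | q | 2 | 5 | 2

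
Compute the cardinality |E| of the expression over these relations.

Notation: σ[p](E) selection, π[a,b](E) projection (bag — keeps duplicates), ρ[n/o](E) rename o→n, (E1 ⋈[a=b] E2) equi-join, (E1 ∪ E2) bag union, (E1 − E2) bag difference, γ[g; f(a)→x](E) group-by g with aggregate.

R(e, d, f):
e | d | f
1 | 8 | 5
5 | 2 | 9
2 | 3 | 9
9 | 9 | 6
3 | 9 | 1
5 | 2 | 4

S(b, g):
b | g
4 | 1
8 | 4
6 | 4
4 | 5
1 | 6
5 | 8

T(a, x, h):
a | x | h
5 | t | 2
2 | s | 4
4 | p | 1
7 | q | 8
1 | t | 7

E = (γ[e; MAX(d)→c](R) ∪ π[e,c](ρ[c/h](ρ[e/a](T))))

Row counts bottom-up:
  R → 6
  γ[e; MAX(d)→c](R) → 5
  T → 5
  ρ[e/a](T) → 5
  ρ[c/h](ρ[e/a](T)) → 5
  π[e,c](ρ[c/h](ρ[e/a](T))) → 5
  (γ[e; MAX(d)→c](R) ∪ π[e,c](ρ[c/h](ρ[e/a](T)))) → 10

|E| = 10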